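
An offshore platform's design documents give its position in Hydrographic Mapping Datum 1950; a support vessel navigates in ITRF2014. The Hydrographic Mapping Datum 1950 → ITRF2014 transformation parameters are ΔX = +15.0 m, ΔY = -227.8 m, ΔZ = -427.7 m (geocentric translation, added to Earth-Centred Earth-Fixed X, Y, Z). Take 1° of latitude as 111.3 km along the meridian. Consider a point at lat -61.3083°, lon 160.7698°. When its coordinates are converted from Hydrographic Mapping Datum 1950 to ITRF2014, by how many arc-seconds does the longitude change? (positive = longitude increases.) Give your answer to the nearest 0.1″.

Δλ = 14.2″

sin φ = -0.877216, cos φ = 0.480096, sin λ = 0.329364, cos λ = -0.944203.
East component: ΔE = −sin λ·ΔX + cos λ·ΔY = −(0.329364)(15.0) + (-0.944203)(-227.8) = 210.15 m.
1° of latitude spans 111300 m; at latitude φ, 1° of longitude spans that × cos φ = 53434.7 m, so Δλ = 210.15 / 53434.7 × 3600 = 14.158″.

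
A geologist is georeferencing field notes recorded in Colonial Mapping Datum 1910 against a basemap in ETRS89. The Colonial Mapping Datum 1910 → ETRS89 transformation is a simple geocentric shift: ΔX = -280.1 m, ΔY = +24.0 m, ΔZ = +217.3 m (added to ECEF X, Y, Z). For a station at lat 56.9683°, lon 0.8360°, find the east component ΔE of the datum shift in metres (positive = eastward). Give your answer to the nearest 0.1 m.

ΔE = 28.1 m

At φ = 56.9683°, λ = 0.8360°: sin φ = 0.838369, cos φ = 0.545103, sin λ = 0.014590, cos λ = 0.999894.
ΔE = −sin λ·ΔX + cos λ·ΔY = −(0.014590)·(-280.1) + (0.999894)·(24.0) = 28.08 m.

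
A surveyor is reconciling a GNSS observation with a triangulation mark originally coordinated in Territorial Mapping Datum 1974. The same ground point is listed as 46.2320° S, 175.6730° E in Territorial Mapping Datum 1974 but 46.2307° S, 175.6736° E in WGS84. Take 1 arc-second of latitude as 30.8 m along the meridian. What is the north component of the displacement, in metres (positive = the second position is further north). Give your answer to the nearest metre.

Δφ = -46.2307° − -46.2320° = +0.0013°; Δλ = 175.6736° − 175.6730° = +0.0006°.
1° of latitude = 3600 × 30.80 = 110880 m.
ΔN = Δφ × 110880 = 144.1 m; ΔE = Δλ × 110880 × cos(-46.2320°) = +0.0006 × 110880 × 0.691740 = 46.0 m.

ΔN = 144 m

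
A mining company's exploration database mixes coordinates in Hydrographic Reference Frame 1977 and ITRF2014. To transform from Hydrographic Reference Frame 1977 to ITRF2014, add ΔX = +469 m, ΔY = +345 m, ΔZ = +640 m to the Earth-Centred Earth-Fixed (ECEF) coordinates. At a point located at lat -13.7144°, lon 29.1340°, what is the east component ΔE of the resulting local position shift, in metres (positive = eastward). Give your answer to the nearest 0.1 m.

The local east axis at (φ, λ) is (−sin λ, cos λ, 0), so ΔE = −sin(29.1340°)·469 + cos(29.1340°)·345 = 73.02 m.

ΔE = 73.0 m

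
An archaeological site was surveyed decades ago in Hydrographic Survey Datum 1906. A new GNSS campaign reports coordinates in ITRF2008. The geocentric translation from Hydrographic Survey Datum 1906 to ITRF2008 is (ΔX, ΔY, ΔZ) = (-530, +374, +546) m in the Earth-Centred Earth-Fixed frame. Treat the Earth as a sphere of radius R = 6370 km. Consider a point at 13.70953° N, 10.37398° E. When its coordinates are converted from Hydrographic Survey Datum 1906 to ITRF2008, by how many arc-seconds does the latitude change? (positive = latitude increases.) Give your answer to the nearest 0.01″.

sin φ = 0.237000, cos φ = 0.971510, sin λ = 0.180072, cos λ = 0.983653.
North component: ΔN = −sin φ cos λ·ΔX − sin φ sin λ·ΔY + cos φ·ΔZ = −(0.237000)(0.983653)(-530) − (0.237000)(0.180072)(374) + (0.971510)(546) = 638.04 m.
1° of latitude spans πR/180 = 111177 m, so Δφ = 638.04 / 111177 × 3600 = 20.660″.

Δφ = 20.66″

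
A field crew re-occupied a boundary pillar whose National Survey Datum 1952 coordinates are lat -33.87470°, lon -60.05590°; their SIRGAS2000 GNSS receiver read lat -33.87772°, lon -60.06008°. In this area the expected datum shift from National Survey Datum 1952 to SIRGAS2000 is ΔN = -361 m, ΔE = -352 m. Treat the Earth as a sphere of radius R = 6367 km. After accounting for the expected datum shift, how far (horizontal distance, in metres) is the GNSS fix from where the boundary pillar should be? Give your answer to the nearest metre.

Observed coordinate differences: Δφ = -0.00302°, Δλ = -0.00418°.
Converting to metres (1° lat = 111125 m, cos φ = 0.830258): observed ΔN = -335.6 m, observed ΔE = -385.7 m.
Subtracting the expected shift leaves a residual of -335.6 − (-361) = 25.4 m north and -385.7 − (-352) = -33.7 m east.
Residual distance = √(25.4² + (-33.7)²) = 42.2 m.

42 m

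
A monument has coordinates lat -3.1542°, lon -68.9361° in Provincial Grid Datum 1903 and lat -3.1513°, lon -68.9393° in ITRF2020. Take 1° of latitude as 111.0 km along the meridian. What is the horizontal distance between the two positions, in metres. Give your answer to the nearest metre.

479 m

Δφ = -3.1513° − -3.1542° = +0.0029°; Δλ = -68.9393° − -68.9361° = -0.0032°.
ΔN = Δφ × 111000 = 321.9 m; ΔE = Δλ × 111000 × cos(-3.1542°) = -0.0032 × 111000 × 0.998485 = -354.7 m.
Distance = √(ΔE² + ΔN²) = √((-354.7)² + 321.9²) = 479.0 m.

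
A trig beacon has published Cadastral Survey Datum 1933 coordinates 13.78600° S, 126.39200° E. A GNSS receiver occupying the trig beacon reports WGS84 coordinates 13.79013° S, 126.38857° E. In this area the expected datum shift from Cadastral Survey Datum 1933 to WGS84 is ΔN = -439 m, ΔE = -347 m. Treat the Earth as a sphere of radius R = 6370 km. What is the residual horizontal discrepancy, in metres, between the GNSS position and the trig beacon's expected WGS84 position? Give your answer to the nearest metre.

Observed coordinate differences: Δφ = -0.00413°, Δλ = -0.00343°.
Converting to metres (1° lat = 111177 m, cos φ = 0.971193): observed ΔN = -459.2 m, observed ΔE = -370.4 m.
Subtracting the expected shift leaves a residual of -459.2 − (-439) = -20.2 m north and -370.4 − (-347) = -23.4 m east.
Residual distance = √((-20.2)² + (-23.4)²) = 30.9 m.

31 m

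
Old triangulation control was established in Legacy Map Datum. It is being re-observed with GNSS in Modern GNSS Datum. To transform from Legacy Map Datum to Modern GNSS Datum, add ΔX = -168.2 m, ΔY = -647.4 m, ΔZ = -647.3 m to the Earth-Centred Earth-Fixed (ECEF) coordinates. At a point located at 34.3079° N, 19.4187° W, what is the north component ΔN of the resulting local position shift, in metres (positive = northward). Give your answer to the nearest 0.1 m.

The local north axis is (−sin φ cos λ, −sin φ sin λ, cos φ), giving ΔN = 89.411 − 121.318 − 534.683 = -566.59 m.

ΔN = -566.6 m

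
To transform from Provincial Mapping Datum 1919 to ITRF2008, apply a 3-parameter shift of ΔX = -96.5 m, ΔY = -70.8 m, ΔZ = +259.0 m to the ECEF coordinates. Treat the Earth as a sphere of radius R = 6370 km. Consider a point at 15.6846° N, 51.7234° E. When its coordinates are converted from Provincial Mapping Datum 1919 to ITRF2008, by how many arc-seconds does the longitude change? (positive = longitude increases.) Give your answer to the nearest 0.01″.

sin φ = 0.270342, cos φ = 0.962764, sin λ = 0.785029, cos λ = 0.619458.
East component: ΔE = −sin λ·ΔX + cos λ·ΔY = −(0.785029)(-96.5) + (0.619458)(-70.8) = 31.90 m.
1° of latitude spans πR/180 = 111177 m; at latitude φ, 1° of longitude spans that × cos φ = 107037.7 m, so Δλ = 31.90 / 107037.7 × 3600 = 1.073″.

Δλ = 1.07″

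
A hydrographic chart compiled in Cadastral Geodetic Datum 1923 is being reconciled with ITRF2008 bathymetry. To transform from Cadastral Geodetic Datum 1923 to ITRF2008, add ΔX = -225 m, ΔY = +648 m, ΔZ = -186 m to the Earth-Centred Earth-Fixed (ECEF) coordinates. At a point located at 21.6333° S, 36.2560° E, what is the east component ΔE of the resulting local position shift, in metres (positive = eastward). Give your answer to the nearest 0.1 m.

At φ = -21.6333°, λ = 36.2560°: sin φ = -0.368665, cos φ = 0.929562, sin λ = 0.591394, cos λ = 0.806383.
ΔE = −sin λ·ΔX + cos λ·ΔY = −(0.591394)·(-225) + (0.806383)·(648) = 655.60 m.

ΔE = 655.6 m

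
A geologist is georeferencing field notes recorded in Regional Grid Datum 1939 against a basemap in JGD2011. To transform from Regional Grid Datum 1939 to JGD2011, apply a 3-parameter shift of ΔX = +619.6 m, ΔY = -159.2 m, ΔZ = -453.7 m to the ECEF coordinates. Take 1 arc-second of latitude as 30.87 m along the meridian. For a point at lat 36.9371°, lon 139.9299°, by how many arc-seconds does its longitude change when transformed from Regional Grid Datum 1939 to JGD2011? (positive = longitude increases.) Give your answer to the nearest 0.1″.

Δλ = -11.2″

sin φ = 0.600938, cos φ = 0.799296, sin λ = 0.643724, cos λ = -0.765257.
East component: ΔE = −sin λ·ΔX + cos λ·ΔY = −(0.643724)(619.6) + (-0.765257)(-159.2) = -277.02 m.
1° of latitude spans 3600 × 30.87 = 111132 m; at latitude φ, 1° of longitude spans that × cos φ = 88827.3 m, so Δλ = -277.02 / 88827.3 × 3600 = -11.227″.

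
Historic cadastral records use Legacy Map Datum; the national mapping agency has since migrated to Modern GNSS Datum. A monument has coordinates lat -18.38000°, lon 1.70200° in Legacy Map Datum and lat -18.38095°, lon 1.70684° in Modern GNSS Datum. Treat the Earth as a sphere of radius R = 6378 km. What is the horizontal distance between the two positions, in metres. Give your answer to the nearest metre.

522 m

Δφ = -18.38095° − -18.38000° = -0.00095°; Δλ = 1.70684° − 1.70200° = +0.00484°.
1° along a meridian = πR/180 = 111317 m.
ΔN = Δφ × 111317 = -105.8 m; ΔE = Δλ × 111317 × cos(-18.38000°) = +0.00484 × 111317 × 0.948986 = 511.3 m.
Distance = √(ΔE² + ΔN²) = √(511.3² + (-105.8)²) = 522.1 m.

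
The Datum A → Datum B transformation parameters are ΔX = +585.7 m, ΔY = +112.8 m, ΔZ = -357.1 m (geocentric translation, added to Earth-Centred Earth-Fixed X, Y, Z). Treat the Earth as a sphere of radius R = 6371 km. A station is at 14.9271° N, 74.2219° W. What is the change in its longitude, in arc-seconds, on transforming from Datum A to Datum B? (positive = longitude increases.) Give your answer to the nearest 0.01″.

sin φ = 0.257590, cos φ = 0.966254, sin λ = -0.962322, cos λ = 0.271912.
East component: ΔE = −sin λ·ΔX + cos λ·ΔY = −(-0.962322)(585.7) + (0.271912)(112.8) = 594.30 m.
1° of latitude spans πR/180 = 111195 m; at latitude φ, 1° of longitude spans that × cos φ = 107442.6 m, so Δλ = 594.30 / 107442.6 × 3600 = 19.913″.

Δλ = 19.91″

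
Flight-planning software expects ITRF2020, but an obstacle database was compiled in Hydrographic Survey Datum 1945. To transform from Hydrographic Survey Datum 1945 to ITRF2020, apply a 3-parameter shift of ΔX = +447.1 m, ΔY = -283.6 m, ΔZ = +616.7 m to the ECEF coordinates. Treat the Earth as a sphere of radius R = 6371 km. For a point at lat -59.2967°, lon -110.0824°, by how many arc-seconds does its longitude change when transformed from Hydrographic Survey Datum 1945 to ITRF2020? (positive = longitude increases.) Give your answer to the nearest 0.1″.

Δλ = 32.8″

sin φ = -0.859823, cos φ = 0.510592, sin λ = -0.939200, cos λ = -0.343371.
East component: ΔE = −sin λ·ΔX + cos λ·ΔY = −(-0.939200)(447.1) + (-0.343371)(-283.6) = 517.30 m.
1° of latitude spans πR/180 = 111195 m; at latitude φ, 1° of longitude spans that × cos φ = 56775.3 m, so Δλ = 517.30 / 56775.3 × 3600 = 32.801″.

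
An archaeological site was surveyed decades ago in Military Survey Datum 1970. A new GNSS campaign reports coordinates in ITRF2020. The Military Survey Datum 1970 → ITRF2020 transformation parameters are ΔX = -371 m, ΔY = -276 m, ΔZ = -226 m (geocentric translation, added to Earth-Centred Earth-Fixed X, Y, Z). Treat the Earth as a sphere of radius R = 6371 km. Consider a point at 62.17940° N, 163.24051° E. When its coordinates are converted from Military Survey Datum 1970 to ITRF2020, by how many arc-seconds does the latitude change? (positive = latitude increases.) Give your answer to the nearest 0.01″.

sin φ = 0.884413, cos φ = 0.466705, sin λ = 0.288355, cos λ = -0.957524.
North component: ΔN = −sin φ cos λ·ΔX − sin φ sin λ·ΔY + cos φ·ΔZ = −(0.884413)(-0.957524)(-371) − (0.884413)(0.288355)(-276) + (0.466705)(-226) = -349.27 m.
1° of latitude spans πR/180 = 111195 m, so Δφ = -349.27 / 111195 × 3600 = -11.308″.

Δφ = -11.31″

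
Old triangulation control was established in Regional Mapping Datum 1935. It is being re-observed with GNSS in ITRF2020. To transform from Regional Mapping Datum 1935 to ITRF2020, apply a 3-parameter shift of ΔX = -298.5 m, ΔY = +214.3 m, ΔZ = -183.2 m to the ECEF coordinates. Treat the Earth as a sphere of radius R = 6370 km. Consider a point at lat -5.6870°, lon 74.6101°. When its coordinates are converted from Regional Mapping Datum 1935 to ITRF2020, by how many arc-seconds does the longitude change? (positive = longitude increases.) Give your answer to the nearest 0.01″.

sin φ = -0.099094, cos φ = 0.995078, sin λ = 0.964142, cos λ = 0.265386.
East component: ΔE = −sin λ·ΔX + cos λ·ΔY = −(0.964142)(-298.5) + (0.265386)(214.3) = 344.67 m.
1° of latitude spans πR/180 = 111177 m; at latitude φ, 1° of longitude spans that × cos φ = 110630.3 m, so Δλ = 344.67 / 110630.3 × 3600 = 11.216″.

Δλ = 11.22″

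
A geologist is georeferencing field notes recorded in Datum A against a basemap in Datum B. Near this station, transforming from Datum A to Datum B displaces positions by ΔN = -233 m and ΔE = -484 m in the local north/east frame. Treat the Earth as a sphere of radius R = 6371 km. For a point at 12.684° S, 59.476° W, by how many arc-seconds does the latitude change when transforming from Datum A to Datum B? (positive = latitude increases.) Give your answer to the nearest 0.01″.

Δφ = -7.54″

On a sphere of radius R, 1 rad of latitude = R, so Δφ = ΔN / R = -233.0 / 6371000 = -3.6572e-05 rad = -7.544″.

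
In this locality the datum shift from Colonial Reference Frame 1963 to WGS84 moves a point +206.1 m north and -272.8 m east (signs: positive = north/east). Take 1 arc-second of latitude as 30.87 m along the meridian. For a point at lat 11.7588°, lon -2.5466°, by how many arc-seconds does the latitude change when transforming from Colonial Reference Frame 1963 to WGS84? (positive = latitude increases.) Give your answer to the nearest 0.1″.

1″ of latitude = 30.87 m, so Δφ = 206.1 / 30.87 = 6.676″.

Δφ = 6.7″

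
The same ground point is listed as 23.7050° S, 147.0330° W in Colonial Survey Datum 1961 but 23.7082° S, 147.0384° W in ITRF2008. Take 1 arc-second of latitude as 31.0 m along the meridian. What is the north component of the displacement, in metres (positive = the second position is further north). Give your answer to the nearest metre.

Δφ = -23.7082° − -23.7050° = -0.0032°; Δλ = -147.0384° − -147.0330° = -0.0054°.
1° of latitude = 3600 × 31.00 = 111600 m.
ΔN = Δφ × 111600 = -357.1 m; ΔE = Δλ × 111600 × cos(-23.7050°) = -0.0054 × 111600 × 0.915628 = -551.8 m.

ΔN = -357 m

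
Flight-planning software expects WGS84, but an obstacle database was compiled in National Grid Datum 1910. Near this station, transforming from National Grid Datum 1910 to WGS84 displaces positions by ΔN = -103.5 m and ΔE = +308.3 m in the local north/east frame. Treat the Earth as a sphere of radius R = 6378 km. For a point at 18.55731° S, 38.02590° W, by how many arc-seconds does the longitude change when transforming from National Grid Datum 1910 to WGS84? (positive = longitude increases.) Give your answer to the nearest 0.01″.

At latitude -18.55731°, cos φ = 0.948006.
One radian of longitude at latitude φ spans R cos φ, so Δλ = ΔE / (R cos φ) = 308.3 / (6378000 × 0.948006) = 5.0989e-05 rad = 10.517″.

Δλ = 10.52″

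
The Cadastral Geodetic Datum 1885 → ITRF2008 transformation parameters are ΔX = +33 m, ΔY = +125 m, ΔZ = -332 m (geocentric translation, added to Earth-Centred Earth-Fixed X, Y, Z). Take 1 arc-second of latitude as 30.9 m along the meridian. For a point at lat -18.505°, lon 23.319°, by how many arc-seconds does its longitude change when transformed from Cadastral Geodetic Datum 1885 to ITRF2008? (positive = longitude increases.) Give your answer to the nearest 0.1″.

Δλ = 3.5″

sin φ = -0.317387, cos φ = 0.948296, sin λ = 0.395850, cos λ = 0.918315.
East component: ΔE = −sin λ·ΔX + cos λ·ΔY = −(0.395850)(33) + (0.918315)(125) = 101.73 m.
1° of latitude spans 3600 × 30.90 = 111240 m; at latitude φ, 1° of longitude spans that × cos φ = 105488.4 m, so Δλ = 101.73 / 105488.4 × 3600 = 3.472″.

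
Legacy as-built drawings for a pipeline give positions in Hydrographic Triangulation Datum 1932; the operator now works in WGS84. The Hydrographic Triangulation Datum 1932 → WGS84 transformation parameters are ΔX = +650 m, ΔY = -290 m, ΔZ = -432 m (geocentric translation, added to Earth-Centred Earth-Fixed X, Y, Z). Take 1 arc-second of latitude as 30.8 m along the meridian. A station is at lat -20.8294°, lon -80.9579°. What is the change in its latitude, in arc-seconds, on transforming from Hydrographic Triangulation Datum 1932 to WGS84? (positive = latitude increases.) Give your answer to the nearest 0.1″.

sin φ = -0.355587, cos φ = 0.934643, sin λ = -0.987573, cos λ = 0.157160.
North component: ΔN = −sin φ cos λ·ΔX − sin φ sin λ·ΔY + cos φ·ΔZ = −(-0.355587)(0.157160)(650) − (-0.355587)(-0.987573)(-290) + (0.934643)(-432) = -265.60 m.
1° of latitude spans 3600 × 30.80 = 110880 m, so Δφ = -265.60 / 110880 × 3600 = -8.623″.

Δφ = -8.6″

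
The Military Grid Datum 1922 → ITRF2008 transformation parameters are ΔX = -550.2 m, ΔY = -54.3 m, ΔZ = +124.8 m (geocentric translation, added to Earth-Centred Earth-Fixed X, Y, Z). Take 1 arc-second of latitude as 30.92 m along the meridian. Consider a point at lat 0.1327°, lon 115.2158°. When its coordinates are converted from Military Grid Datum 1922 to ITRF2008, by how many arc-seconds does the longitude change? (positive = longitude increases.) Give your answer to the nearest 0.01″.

Δλ = 16.85″

sin φ = 0.002316, cos φ = 0.999997, sin λ = 0.904710, cos λ = -0.426029.
East component: ΔE = −sin λ·ΔX + cos λ·ΔY = −(0.904710)(-550.2) + (-0.426029)(-54.3) = 520.90 m.
1° of latitude spans 3600 × 30.92 = 111312 m; at latitude φ, 1° of longitude spans that × cos φ = 111311.7 m, so Δλ = 520.90 / 111311.7 × 3600 = 16.847″.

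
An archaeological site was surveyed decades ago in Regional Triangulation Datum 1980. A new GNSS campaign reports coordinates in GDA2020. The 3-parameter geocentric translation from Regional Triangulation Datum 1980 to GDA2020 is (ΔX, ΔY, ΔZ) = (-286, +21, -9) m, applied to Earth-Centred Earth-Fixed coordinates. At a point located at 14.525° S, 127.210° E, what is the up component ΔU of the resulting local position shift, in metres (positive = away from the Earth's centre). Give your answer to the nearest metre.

The local up (radial) axis is (cos φ cos λ, cos φ sin λ, sin φ), giving ΔU = 167.427 + 16.190 + 2.257 = 185.87 m.

ΔU = 186 m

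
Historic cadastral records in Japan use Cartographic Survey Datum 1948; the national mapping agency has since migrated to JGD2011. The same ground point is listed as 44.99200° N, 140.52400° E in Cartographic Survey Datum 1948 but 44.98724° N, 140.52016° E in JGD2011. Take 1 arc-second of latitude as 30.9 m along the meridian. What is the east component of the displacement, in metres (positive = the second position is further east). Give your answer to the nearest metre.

Δφ = 44.98724° − 44.99200° = -0.00476°; Δλ = 140.52016° − 140.52400° = -0.00384°.
1° of latitude = 3600 × 30.90 = 111240 m.
ΔN = Δφ × 111240 = -529.5 m; ΔE = Δλ × 111240 × cos(44.99200°) = -0.00384 × 111240 × 0.707206 = -302.1 m.

ΔE = -302 m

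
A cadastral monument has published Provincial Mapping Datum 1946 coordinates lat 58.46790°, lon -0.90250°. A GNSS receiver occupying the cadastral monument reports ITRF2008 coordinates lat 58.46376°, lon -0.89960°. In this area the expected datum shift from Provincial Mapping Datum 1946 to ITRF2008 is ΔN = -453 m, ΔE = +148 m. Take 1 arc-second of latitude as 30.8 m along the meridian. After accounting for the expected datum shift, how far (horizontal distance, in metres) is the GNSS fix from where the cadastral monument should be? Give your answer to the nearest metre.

Observed coordinate differences: Δφ = -0.00414°, Δλ = +0.00290°.
Converting to metres (1° lat = 110880 m, cos φ = 0.522976): observed ΔN = -459.0 m, observed ΔE = 168.2 m.
Subtracting the expected shift leaves a residual of -459.0 − (-453) = -6.0 m north and 168.2 − (148) = 20.2 m east.
Residual distance = √((-6.0)² + 20.2²) = 21.1 m.

21 m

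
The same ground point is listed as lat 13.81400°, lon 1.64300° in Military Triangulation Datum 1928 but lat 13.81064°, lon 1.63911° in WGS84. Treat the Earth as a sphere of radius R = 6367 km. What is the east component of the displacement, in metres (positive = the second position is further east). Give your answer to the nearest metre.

ΔE = -420 m

Δφ = 13.81064° − 13.81400° = -0.00336°; Δλ = 1.63911° − 1.64300° = -0.00389°.
1° along a meridian = πR/180 = 111125 m.
ΔN = Δφ × 111125 = -373.4 m; ΔE = Δλ × 111125 × cos(13.81400°) = -0.00389 × 111125 × 0.971076 = -419.8 m.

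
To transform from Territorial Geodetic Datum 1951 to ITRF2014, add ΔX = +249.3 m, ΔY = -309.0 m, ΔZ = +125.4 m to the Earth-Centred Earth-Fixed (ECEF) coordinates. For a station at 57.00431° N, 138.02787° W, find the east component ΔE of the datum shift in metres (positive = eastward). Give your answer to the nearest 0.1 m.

ΔE = 396.5 m

The local east axis at (φ, λ) is (−sin λ, cos λ, 0), so ΔE = −sin(-138.02787°)·249.3 + cos(-138.02787°)·(-309.0) = 396.46 m.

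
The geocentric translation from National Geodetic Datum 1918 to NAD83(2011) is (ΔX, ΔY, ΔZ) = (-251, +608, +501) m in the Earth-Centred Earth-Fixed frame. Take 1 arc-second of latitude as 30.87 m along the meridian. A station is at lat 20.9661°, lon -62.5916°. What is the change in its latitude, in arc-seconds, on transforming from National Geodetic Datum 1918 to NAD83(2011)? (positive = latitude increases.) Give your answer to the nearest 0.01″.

Δφ = 22.75″

sin φ = 0.357816, cos φ = 0.933792, sin λ = -0.887748, cos λ = 0.460330.
North component: ΔN = −sin φ cos λ·ΔX − sin φ sin λ·ΔY + cos φ·ΔZ = −(0.357816)(0.460330)(-251) − (0.357816)(-0.887748)(608) + (0.933792)(501) = 702.30 m.
1° of latitude spans 3600 × 30.87 = 111132 m, so Δφ = 702.30 / 111132 × 3600 = 22.750″.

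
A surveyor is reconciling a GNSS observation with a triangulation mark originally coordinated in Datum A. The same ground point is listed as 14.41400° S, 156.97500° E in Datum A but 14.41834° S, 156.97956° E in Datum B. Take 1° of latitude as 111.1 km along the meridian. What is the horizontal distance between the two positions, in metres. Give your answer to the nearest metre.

688 m

Δφ = -14.41834° − -14.41400° = -0.00434°; Δλ = 156.97956° − 156.97500° = +0.00456°.
ΔN = Δφ × 111100 = -482.2 m; ΔE = Δλ × 111100 × cos(-14.41400°) = +0.00456 × 111100 × 0.968522 = 490.7 m.
Distance = √(ΔE² + ΔN²) = √(490.7² + (-482.2)²) = 687.9 m.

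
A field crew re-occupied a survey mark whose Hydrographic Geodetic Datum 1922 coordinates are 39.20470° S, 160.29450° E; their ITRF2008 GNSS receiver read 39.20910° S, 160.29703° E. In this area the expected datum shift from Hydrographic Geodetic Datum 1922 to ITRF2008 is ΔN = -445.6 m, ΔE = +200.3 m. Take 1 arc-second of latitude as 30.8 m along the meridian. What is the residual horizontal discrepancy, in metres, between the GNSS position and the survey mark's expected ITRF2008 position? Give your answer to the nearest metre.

46 m

Observed coordinate differences: Δφ = -0.00440°, Δλ = +0.00253°.
Converting to metres (1° lat = 110880 m, cos φ = 0.774893): observed ΔN = -487.9 m, observed ΔE = 217.4 m.
Subtracting the expected shift leaves a residual of -487.9 − (-445.6) = -42.3 m north and 217.4 − (200.3) = 17.1 m east.
Residual distance = √((-42.3)² + 17.1²) = 45.6 m.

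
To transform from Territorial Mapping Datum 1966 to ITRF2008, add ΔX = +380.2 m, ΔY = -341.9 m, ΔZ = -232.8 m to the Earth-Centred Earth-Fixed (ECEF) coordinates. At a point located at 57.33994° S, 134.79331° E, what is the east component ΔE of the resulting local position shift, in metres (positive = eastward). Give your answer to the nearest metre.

The local east axis at (φ, λ) is (−sin λ, cos λ, 0), so ΔE = −sin(134.79331°)·380.2 + cos(134.79331°)·(-341.9) = -28.92 m.

ΔE = -29 m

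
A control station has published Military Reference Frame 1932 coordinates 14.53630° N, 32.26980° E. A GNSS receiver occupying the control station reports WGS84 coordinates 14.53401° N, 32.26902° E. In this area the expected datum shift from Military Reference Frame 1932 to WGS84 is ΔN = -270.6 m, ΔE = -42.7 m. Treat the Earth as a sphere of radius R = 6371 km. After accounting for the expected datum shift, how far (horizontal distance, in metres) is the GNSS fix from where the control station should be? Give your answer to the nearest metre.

Observed coordinate differences: Δφ = -0.00229°, Δλ = -0.00078°.
Converting to metres (1° lat = 111195 m, cos φ = 0.967989): observed ΔN = -254.6 m, observed ΔE = -84.0 m.
Subtracting the expected shift leaves a residual of -254.6 − (-270.6) = 16.0 m north and -84.0 − (-42.7) = -41.3 m east.
Residual distance = √(16.0² + (-41.3)²) = 44.2 m.

44 m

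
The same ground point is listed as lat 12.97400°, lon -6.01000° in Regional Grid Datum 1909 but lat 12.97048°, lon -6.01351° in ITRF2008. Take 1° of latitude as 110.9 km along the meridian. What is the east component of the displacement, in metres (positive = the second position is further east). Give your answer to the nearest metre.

ΔE = -379 m

Δφ = 12.97048° − 12.97400° = -0.00352°; Δλ = -6.01351° − -6.01000° = -0.00351°.
ΔN = Δφ × 110900 = -390.4 m; ΔE = Δλ × 110900 × cos(12.97400°) = -0.00351 × 110900 × 0.974472 = -379.3 m.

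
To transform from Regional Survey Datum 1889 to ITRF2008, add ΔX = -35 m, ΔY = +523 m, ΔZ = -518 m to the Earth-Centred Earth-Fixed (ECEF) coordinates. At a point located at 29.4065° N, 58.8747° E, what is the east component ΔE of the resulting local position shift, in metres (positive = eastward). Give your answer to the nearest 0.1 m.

ΔE = 300.3 m

The local east axis at (φ, λ) is (−sin λ, cos λ, 0), so ΔE = −sin(58.8747°)·(-35) + cos(58.8747°)·523 = 300.31 m.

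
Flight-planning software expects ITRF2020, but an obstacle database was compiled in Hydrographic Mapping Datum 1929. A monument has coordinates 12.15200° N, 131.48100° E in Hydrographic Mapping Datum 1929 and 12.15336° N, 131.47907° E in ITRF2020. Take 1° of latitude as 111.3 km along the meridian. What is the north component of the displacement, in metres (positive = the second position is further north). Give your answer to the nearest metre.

Δφ = 12.15336° − 12.15200° = +0.00136°; Δλ = 131.47907° − 131.48100° = -0.00193°.
ΔN = Δφ × 111300 = 151.4 m; ΔE = Δλ × 111300 × cos(12.15200°) = -0.00193 × 111300 × 0.977593 = -210.0 m.

ΔN = 151 m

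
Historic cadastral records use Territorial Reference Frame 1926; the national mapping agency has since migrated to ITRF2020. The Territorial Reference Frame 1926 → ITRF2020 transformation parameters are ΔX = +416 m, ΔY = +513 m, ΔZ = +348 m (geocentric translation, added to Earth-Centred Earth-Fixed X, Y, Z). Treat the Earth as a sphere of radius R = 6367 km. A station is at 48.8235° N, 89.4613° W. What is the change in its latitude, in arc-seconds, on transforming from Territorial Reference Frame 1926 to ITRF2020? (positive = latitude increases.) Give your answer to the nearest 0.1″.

Δφ = 19.8″

sin φ = 0.752685, cos φ = 0.658381, sin λ = -0.999956, cos λ = 0.009402.
North component: ΔN = −sin φ cos λ·ΔX − sin φ sin λ·ΔY + cos φ·ΔZ = −(0.752685)(0.009402)(416) − (0.752685)(-0.999956)(513) + (0.658381)(348) = 612.28 m.
1° of latitude spans πR/180 = 111125 m, so Δφ = 612.28 / 111125 × 3600 = 19.835″.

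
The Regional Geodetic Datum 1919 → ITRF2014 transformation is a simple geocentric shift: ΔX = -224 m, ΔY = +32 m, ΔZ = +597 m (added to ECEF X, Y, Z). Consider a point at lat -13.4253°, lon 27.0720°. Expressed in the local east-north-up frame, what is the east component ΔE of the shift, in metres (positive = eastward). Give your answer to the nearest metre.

At φ = -13.4253°, λ = 27.0720°: sin φ = -0.232177, cos φ = 0.972673, sin λ = 0.455110, cos λ = 0.890435.
ΔE = −sin λ·ΔX + cos λ·ΔY = −(0.455110)·(-224) + (0.890435)·(32) = 130.44 m.

ΔE = 130 m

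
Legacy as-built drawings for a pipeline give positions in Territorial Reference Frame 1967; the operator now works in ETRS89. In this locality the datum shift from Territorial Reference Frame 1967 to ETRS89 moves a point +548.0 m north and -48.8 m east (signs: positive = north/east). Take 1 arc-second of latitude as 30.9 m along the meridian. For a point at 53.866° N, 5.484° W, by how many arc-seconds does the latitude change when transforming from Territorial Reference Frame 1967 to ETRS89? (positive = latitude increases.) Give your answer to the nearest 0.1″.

1″ of latitude = 30.90 m, so Δφ = 548.0 / 30.90 = 17.735″.

Δφ = 17.7″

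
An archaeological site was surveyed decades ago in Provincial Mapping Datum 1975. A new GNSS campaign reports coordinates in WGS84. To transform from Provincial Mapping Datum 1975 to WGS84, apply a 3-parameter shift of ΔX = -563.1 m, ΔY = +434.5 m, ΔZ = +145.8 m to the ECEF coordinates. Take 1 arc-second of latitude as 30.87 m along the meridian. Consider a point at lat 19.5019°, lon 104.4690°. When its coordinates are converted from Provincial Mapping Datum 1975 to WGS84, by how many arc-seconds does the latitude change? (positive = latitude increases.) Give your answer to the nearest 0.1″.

sin φ = 0.333838, cos φ = 0.942630, sin λ = 0.968283, cos λ = -0.249856.
North component: ΔN = −sin φ cos λ·ΔX − sin φ sin λ·ΔY + cos φ·ΔZ = −(0.333838)(-0.249856)(-563.1) − (0.333838)(0.968283)(434.5) + (0.942630)(145.8) = -49.99 m.
1° of latitude spans 3600 × 30.87 = 111132 m, so Δφ = -49.99 / 111132 × 3600 = -1.619″.

Δφ = -1.6″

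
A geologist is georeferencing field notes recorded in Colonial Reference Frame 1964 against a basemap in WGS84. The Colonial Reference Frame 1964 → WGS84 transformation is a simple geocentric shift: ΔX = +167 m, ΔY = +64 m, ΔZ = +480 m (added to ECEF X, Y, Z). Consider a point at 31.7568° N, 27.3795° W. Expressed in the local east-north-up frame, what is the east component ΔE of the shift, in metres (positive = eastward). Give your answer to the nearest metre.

The local east axis at (φ, λ) is (−sin λ, cos λ, 0), so ΔE = −sin(-27.3795°)·167 + cos(-27.3795°)·64 = 133.63 m.

ΔE = 134 m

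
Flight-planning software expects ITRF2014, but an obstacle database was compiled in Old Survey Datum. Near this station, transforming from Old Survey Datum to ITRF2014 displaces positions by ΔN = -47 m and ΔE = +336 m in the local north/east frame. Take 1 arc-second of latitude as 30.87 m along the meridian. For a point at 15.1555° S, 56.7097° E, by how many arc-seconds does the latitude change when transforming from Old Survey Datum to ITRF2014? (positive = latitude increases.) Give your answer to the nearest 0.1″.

Δφ = -1.5″

1″ of latitude = 30.87 m, so Δφ = -47.0 / 30.87 = -1.523″.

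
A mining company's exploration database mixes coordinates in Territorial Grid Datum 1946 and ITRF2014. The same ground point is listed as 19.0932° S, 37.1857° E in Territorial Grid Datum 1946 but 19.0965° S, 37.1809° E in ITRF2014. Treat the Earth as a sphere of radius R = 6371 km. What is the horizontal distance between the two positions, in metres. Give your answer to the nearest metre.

624 m

Δφ = -19.0965° − -19.0932° = -0.0033°; Δλ = 37.1809° − 37.1857° = -0.0048°.
1° along a meridian = πR/180 = 111195 m.
ΔN = Δφ × 111195 = -366.9 m; ΔE = Δλ × 111195 × cos(-19.0932°) = -0.0048 × 111195 × 0.944988 = -504.4 m.
Distance = √(ΔE² + ΔN²) = √((-504.4)² + (-366.9)²) = 623.7 m.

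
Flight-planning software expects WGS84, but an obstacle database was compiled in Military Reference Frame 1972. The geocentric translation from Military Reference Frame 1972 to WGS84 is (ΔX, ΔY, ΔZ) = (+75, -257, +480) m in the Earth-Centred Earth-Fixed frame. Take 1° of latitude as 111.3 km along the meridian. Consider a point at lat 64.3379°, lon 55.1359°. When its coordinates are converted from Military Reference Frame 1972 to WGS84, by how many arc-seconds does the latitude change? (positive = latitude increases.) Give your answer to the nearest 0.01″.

Δφ = 11.62″

sin φ = 0.901364, cos φ = 0.433063, sin λ = 0.820510, cos λ = 0.571632.
North component: ΔN = −sin φ cos λ·ΔX − sin φ sin λ·ΔY + cos φ·ΔZ = −(0.901364)(0.571632)(75) − (0.901364)(0.820510)(-257) + (0.433063)(480) = 359.30 m.
1° of latitude spans 111300 m, so Δφ = 359.30 / 111300 × 3600 = 11.622″.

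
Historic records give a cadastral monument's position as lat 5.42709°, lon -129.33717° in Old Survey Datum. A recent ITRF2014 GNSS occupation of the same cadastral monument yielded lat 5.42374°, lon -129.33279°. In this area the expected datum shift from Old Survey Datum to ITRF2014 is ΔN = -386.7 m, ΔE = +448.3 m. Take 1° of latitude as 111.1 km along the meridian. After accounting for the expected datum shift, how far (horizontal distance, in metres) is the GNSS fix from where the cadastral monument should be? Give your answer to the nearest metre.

Observed coordinate differences: Δφ = -0.00335°, Δλ = +0.00438°.
Converting to metres (1° lat = 111100 m, cos φ = 0.995517): observed ΔN = -372.2 m, observed ΔE = 484.4 m.
Subtracting the expected shift leaves a residual of -372.2 − (-386.7) = 14.5 m north and 484.4 − (448.3) = 36.1 m east.
Residual distance = √(14.5² + 36.1²) = 38.9 m.

39 m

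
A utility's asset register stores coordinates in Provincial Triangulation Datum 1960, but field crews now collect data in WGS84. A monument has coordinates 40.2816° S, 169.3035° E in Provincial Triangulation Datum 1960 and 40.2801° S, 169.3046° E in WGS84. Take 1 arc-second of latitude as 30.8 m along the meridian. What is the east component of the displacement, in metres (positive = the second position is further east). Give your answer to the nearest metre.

Δφ = -40.2801° − -40.2816° = +0.0015°; Δλ = 169.3046° − 169.3035° = +0.0011°.
1° of latitude = 3600 × 30.80 = 110880 m.
ΔN = Δφ × 110880 = 166.3 m; ΔE = Δλ × 110880 × cos(-40.2816°) = +0.0011 × 110880 × 0.762876 = 93.0 m.

ΔE = 93 m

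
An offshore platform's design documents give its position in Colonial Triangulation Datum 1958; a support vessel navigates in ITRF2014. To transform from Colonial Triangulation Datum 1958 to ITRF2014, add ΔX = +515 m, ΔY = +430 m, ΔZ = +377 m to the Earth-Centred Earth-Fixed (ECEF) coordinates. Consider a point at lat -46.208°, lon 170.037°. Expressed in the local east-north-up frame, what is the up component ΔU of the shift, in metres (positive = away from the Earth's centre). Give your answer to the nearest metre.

ΔU = -572 m

At φ = -46.208°, λ = 170.037°: sin φ = -0.721857, cos φ = 0.692042, sin λ = 0.173012, cos λ = -0.984920.
ΔU = cos φ cos λ·ΔX + cos φ sin λ·ΔY + sin φ·ΔZ = (0.692042)(-0.984920)(515) + (0.692042)(0.173012)(430) + (-0.721857)(377) = -571.68 m.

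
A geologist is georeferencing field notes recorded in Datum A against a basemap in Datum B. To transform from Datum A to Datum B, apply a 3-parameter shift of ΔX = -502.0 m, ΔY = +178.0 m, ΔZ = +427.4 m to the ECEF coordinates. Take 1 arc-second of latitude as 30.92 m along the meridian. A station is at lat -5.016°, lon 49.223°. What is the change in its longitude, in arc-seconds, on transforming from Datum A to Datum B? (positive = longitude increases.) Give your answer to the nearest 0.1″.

sin φ = -0.087434, cos φ = 0.996170, sin λ = 0.757257, cos λ = 0.653117.
East component: ΔE = −sin λ·ΔX + cos λ·ΔY = −(0.757257)(-502.0) + (0.653117)(178.0) = 496.40 m.
1° of latitude spans 3600 × 30.92 = 111312 m; at latitude φ, 1° of longitude spans that × cos φ = 110885.7 m, so Δλ = 496.40 / 110885.7 × 3600 = 16.116″.

Δλ = 16.1″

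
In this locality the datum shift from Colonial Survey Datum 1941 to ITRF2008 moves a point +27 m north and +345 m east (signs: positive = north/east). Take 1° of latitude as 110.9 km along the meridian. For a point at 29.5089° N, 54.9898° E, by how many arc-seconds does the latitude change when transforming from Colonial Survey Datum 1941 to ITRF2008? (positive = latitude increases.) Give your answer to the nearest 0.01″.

1° of latitude = 110.9 km, so Δφ = 27.0 / 110900 = 0.0002435° = 0.876″.

Δφ = 0.88″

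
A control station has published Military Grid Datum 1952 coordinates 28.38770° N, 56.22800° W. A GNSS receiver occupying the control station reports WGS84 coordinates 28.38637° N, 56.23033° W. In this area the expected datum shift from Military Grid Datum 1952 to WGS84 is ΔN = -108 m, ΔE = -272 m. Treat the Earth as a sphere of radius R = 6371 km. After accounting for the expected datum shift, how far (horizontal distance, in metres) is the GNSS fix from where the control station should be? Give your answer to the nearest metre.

Observed coordinate differences: Δφ = -0.00133°, Δλ = -0.00233°.
Converting to metres (1° lat = 111195 m, cos φ = 0.879751): observed ΔN = -147.9 m, observed ΔE = -227.9 m.
Subtracting the expected shift leaves a residual of -147.9 − (-108) = -39.9 m north and -227.9 − (-272) = 44.1 m east.
Residual distance = √((-39.9)² + 44.1²) = 59.4 m.

59 m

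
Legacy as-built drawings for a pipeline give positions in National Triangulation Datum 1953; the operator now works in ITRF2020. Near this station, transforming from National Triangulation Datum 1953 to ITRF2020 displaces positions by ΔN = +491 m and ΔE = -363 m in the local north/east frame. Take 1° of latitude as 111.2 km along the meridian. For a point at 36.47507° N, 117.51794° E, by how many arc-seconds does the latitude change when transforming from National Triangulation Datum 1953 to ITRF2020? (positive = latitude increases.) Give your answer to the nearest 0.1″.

1° of latitude = 111.2 km, so Δφ = 491.0 / 111200 = 0.0044155° = 15.896″.

Δφ = 15.9″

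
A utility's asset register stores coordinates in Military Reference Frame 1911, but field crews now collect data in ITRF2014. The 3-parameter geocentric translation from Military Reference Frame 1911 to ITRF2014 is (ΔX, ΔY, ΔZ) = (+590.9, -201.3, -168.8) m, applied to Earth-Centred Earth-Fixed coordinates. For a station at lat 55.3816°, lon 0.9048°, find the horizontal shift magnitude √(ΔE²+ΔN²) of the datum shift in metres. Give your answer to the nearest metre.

617 m

The local east axis at (φ, λ) is (−sin λ, cos λ, 0), so ΔE = −sin(0.9048°)·590.9 + cos(0.9048°)·(-201.3) = -210.61 m.
The local north axis is (−sin φ cos λ, −sin φ sin λ, cos φ), giving ΔN = -486.223 + 2.616 − 95.897 = -579.50 m.
Horizontal magnitude = √(ΔE² + ΔN²) = √((-210.61)² + (-579.50)²) = 616.59 m.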